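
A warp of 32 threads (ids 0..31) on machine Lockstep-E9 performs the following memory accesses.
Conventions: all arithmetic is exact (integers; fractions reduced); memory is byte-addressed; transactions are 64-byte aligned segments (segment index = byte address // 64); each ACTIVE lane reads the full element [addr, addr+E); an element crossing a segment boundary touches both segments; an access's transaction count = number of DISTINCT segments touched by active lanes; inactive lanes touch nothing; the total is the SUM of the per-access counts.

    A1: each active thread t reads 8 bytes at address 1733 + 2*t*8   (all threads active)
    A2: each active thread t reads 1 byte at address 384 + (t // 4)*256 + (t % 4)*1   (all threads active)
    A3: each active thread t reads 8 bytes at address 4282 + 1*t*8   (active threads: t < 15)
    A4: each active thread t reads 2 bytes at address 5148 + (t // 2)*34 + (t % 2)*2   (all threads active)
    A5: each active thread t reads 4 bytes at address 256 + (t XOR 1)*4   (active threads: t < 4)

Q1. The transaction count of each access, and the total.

A1: 8 transactions
A2: 8 transactions
A3: 3 transactions
A4: 9 transactions
A5: 1 transaction

Answer: 8,8,3,9,1; total 29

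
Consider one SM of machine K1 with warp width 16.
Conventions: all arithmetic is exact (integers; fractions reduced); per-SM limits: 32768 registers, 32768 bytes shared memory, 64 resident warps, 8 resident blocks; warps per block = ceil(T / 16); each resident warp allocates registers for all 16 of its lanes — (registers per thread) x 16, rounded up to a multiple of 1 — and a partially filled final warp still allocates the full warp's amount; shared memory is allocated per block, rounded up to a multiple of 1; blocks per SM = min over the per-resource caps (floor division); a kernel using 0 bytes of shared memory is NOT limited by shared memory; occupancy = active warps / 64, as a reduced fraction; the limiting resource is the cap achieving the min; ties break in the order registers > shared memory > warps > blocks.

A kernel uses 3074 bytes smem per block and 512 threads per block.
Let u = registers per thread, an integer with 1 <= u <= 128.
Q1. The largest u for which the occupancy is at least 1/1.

Answer: u = 32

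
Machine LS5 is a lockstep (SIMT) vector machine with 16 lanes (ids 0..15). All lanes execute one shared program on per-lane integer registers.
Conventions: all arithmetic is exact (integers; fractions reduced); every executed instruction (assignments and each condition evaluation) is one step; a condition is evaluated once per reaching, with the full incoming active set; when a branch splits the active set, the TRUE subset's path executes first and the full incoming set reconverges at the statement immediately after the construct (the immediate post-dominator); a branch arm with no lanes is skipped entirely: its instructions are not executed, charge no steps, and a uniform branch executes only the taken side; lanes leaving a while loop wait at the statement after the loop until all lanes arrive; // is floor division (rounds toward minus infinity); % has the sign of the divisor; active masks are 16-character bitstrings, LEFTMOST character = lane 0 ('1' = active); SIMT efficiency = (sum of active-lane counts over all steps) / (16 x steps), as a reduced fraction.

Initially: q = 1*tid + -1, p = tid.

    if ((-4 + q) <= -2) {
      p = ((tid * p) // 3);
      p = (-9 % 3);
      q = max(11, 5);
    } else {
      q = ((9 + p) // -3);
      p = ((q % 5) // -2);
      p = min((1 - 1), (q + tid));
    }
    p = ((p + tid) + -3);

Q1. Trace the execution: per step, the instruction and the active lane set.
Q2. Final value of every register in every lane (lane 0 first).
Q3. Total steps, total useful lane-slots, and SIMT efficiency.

step 0: eval ((-4 + q) <= -2)        1111111111111111
step 1: p <- ((tid * p) // 3)        1111000000000000
step 2: p <- (-9 % 3)                1111000000000000
step 3: q <- max(11, 5)              1111000000000000
step 4: q <- ((9 + p) // -3)         0000111111111111
step 5: p <- ((q % 5) // -2)         0000111111111111
step 6: p <- min((1 - 1), (q + tid)) 0000111111111111
step 7: p <- ((p + tid) + -3)        1111111111111111

Answer: 8 steps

q: 11,11,11,11,-5,-5,-5,-6,-6,-6,-7,-7,-7,-8,-8,-8
p: -3,-2,-1,0,0,2,3,4,5,6,7,8,9,10,11,12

steps = 8; useful = 80; efficiency = 80/128 = 5/8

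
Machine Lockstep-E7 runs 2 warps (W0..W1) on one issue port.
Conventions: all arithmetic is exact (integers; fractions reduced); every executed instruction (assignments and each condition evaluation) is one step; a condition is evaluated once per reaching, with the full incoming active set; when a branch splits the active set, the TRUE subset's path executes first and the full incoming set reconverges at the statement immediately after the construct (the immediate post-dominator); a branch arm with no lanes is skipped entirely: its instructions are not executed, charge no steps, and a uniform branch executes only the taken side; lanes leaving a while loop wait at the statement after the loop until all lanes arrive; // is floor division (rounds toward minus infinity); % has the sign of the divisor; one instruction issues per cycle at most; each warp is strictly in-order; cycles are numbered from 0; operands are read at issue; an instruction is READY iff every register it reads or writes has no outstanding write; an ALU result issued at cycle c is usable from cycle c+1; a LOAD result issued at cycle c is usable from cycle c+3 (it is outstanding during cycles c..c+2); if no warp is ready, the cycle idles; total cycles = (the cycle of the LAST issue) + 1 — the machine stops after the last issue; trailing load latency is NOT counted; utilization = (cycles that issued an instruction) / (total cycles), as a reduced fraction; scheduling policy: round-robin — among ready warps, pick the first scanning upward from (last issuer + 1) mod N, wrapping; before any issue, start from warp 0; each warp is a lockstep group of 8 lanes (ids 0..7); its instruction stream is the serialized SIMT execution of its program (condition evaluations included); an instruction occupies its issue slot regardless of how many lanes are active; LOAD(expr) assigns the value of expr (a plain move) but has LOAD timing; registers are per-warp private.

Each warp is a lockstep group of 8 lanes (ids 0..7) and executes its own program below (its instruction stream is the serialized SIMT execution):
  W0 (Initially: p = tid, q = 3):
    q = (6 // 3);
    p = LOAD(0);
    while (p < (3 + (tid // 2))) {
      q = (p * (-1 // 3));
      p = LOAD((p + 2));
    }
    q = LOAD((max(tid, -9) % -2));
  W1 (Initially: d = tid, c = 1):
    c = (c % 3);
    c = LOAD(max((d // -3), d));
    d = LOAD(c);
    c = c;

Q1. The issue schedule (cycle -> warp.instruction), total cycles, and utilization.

cycle 0: W0.I0
cycle 1: W1.I0
cycle 2: W0.I1
cycle 3: W1.I1
cycle 4: idle
cycle 5: W0.I2
cycle 6: W1.I2
cycle 7: W0.I3
cycle 8: W1.I3
cycle 9: W0.I4
cycle 10: idle
cycle 11: idle
cycle 12: W0.I5
cycle 13: W0.I6
cycle 14: W0.I7
cycle 15: idle
cycle 16: idle
cycle 17: W0.I8
cycle 18: W0.I9
cycle 19: W0.I10
cycle 20: idle
cycle 21: idle
cycle 22: W0.I11
cycle 23: W0.I12

Answer: 24 cycles, utilization 17/24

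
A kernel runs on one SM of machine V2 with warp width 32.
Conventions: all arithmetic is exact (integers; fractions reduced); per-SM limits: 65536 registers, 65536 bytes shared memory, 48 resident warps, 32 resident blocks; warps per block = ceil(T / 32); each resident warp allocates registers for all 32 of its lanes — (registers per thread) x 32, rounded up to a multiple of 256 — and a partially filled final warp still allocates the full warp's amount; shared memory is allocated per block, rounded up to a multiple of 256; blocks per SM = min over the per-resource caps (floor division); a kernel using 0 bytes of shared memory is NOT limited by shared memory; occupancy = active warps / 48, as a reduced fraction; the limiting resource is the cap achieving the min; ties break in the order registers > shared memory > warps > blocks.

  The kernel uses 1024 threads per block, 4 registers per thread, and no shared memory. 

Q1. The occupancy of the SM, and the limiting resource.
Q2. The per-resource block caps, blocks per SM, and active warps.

Answer: occupancy 2/3, limited by warps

registers: 8 blocks
shared memory: no limit (kernel uses none)
warps: 1 block
blocks: 32 blocks

Answer: 1 block, 32 active warps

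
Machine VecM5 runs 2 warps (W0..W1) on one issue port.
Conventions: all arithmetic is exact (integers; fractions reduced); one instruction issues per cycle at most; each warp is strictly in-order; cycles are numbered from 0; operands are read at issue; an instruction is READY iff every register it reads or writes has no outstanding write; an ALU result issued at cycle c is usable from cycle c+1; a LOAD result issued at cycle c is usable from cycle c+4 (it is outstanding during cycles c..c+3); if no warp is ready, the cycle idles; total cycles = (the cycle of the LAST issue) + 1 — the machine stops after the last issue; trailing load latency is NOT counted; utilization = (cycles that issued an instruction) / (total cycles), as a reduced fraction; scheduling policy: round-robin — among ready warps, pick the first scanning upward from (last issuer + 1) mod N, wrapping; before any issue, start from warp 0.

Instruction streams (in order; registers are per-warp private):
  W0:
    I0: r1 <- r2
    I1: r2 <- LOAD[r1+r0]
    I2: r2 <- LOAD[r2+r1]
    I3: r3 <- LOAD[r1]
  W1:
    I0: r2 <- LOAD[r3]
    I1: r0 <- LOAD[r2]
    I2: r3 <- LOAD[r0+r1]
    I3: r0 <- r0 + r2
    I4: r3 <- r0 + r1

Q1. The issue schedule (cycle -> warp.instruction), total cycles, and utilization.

cycle 0: W0.I0
cycle 1: W1.I0
cycle 2: W0.I1
cycle 3: idle
cycle 4: idle
cycle 5: W1.I1
cycle 6: W0.I2
cycle 7: W0.I3
cycle 8: idle
cycle 9: W1.I2
cycle 10: W1.I3
cycle 11: idle
cycle 12: idle
cycle 13: W1.I4

Answer: 14 cycles, utilization 9/14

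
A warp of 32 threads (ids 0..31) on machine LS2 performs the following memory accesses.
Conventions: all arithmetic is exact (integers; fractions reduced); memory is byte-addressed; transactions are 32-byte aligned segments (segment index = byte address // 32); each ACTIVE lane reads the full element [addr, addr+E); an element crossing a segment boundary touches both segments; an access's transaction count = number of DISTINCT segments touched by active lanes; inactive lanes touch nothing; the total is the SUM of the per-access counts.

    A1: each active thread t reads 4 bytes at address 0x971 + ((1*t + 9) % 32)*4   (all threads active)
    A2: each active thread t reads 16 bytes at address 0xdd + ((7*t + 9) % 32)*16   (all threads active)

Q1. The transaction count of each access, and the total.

A1: 5 transactions
A2: 17 transactions

Answer: 5,17; total 22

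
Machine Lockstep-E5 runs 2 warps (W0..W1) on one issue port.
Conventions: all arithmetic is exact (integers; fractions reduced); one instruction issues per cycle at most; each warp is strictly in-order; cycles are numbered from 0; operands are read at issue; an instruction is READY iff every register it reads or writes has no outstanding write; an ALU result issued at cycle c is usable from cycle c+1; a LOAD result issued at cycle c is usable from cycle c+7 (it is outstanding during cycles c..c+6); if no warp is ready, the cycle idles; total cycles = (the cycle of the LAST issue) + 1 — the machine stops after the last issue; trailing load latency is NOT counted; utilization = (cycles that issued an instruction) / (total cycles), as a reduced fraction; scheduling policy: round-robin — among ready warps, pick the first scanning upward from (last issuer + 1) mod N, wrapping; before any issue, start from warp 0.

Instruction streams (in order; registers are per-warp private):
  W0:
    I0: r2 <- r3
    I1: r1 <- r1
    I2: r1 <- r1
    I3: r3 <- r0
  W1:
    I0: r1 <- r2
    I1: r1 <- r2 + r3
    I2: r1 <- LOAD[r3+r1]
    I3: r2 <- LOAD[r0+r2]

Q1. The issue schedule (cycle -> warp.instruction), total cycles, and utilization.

cycle 0: W0.I0
cycle 1: W1.I0
cycle 2: W0.I1
cycle 3: W1.I1
cycle 4: W0.I2
cycle 5: W1.I2
cycle 6: W0.I3
cycle 7: W1.I3

Answer: 8 cycles, utilization 1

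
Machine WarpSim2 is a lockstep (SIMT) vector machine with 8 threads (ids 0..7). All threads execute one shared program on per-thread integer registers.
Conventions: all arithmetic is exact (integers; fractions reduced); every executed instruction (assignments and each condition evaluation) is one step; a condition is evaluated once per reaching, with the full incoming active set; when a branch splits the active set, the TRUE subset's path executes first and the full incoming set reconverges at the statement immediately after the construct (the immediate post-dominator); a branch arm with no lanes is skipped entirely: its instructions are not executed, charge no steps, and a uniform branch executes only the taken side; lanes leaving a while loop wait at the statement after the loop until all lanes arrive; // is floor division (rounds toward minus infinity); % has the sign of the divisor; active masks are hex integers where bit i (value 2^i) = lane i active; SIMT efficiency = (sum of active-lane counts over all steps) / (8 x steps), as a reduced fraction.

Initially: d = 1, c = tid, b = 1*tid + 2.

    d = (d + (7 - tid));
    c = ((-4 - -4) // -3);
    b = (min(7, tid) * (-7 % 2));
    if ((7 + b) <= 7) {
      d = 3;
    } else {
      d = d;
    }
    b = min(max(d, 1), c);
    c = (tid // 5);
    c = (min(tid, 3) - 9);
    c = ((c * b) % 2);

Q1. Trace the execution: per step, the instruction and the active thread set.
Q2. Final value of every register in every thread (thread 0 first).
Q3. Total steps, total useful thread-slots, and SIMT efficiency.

step 0: d <- (d + (7 - tid))         0xff
step 1: c <- ((-4 - -4) // -3)       0xff
step 2: b <- (min(7, tid) * (-7 % 2)) 0xff
step 3: eval ((7 + b) <= 7)          0xff
step 4: d <- 3                       0x01
step 5: d <- d                       0xfe
step 6: b <- min(max(d, 1), c)       0xff
step 7: c <- (tid // 5)              0xff
step 8: c <- (min(tid, 3) - 9)       0xff
step 9: c <- ((c * b) % 2)           0xff

Answer: 10 steps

d: 3,7,6,5,4,3,2,1
c: 0,0,0,0,0,0,0,0
b: 0,0,0,0,0,0,0,0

steps = 10; useful = 72; efficiency = 72/80 = 9/10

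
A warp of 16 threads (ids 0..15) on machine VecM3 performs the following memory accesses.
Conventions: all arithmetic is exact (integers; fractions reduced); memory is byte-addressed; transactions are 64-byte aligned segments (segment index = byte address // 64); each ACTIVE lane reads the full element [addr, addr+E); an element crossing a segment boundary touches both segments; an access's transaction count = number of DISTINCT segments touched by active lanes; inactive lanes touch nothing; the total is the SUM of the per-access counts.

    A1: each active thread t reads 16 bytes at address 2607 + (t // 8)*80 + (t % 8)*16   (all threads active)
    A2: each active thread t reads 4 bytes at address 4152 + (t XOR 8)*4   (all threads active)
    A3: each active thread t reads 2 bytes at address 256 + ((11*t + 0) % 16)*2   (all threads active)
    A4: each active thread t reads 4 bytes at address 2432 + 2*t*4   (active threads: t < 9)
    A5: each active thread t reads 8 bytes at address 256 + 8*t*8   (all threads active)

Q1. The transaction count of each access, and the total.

A1: 4 transactions
A2: 2 transactions
A3: 1 transaction
A4: 2 transactions
A5: 16 transactions

Answer: 4,2,1,2,16; total 25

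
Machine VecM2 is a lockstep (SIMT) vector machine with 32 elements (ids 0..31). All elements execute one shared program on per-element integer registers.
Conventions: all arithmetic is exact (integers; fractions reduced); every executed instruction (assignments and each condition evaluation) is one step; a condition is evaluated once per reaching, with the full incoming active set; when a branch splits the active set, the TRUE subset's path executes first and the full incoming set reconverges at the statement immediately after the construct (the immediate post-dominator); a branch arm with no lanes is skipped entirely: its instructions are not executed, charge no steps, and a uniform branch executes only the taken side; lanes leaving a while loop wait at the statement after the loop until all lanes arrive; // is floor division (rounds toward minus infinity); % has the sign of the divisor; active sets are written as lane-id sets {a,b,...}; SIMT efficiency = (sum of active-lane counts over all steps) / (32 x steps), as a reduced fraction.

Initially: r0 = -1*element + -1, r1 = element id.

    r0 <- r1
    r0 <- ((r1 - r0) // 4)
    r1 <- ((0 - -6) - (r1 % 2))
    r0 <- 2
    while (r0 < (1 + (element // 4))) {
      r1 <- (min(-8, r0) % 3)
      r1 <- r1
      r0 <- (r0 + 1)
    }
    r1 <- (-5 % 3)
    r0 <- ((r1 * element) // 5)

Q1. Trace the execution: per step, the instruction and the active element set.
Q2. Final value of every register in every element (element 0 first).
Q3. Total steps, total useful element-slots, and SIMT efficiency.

step 0: r0 <- r1                     {0,1,2,3,4,5,6,7,8,9,10,11,12,13,14,15,16,17,18,19,20,21,22,23,24,25,26,27,28,29,30,31}
step 1: r0 <- ((r1 - r0) // 4)       {0,1,2,3,4,5,6,7,8,9,10,11,12,13,14,15,16,17,18,19,20,21,22,23,24,25,26,27,28,29,30,31}
step 2: r1 <- ((0 - -6) - (r1 % 2))  {0,1,2,3,4,5,6,7,8,9,10,11,12,13,14,15,16,17,18,19,20,21,22,23,24,25,26,27,28,29,30,31}
step 3: r0 <- 2                      {0,1,2,3,4,5,6,7,8,9,10,11,12,13,14,15,16,17,18,19,20,21,22,23,24,25,26,27,28,29,30,31}
step 4: eval (r0 < (1 + (element // 4))) {0,1,2,3,4,5,6,7,8,9,10,11,12,13,14,15,16,17,18,19,20,21,22,23,24,25,26,27,28,29,30,31}
step 5: r1 <- (min(-8, r0) % 3)      {8,9,10,11,12,13,14,15,16,17,18,19,20,21,22,23,24,25,26,27,28,29,30,31}
step 6: r1 <- r1                     {8,9,10,11,12,13,14,15,16,17,18,19,20,21,22,23,24,25,26,27,28,29,30,31}
step 7: r0 <- (r0 + 1)               {8,9,10,11,12,13,14,15,16,17,18,19,20,21,22,23,24,25,26,27,28,29,30,31}
step 8: eval (r0 < (1 + (element // 4))) {8,9,10,11,12,13,14,15,16,17,18,19,20,21,22,23,24,25,26,27,28,29,30,31}
step 9: r1 <- (min(-8, r0) % 3)      {12,13,14,15,16,17,18,19,20,21,22,23,24,25,26,27,28,29,30,31}
step 10: r1 <- r1                     {12,13,14,15,16,17,18,19,20,21,22,23,24,25,26,27,28,29,30,31}
step 11: r0 <- (r0 + 1)               {12,13,14,15,16,17,18,19,20,21,22,23,24,25,26,27,28,29,30,31}
step 12: eval (r0 < (1 + (element // 4))) {12,13,14,15,16,17,18,19,20,21,22,23,24,25,26,27,28,29,30,31}
step 13: r1 <- (min(-8, r0) % 3)      {16,17,18,19,20,21,22,23,24,25,26,27,28,29,30,31}
step 14: r1 <- r1                     {16,17,18,19,20,21,22,23,24,25,26,27,28,29,30,31}
step 15: r0 <- (r0 + 1)               {16,17,18,19,20,21,22,23,24,25,26,27,28,29,30,31}
step 16: eval (r0 < (1 + (element // 4))) {16,17,18,19,20,21,22,23,24,25,26,27,28,29,30,31}
step 17: r1 <- (min(-8, r0) % 3)      {20,21,22,23,24,25,26,27,28,29,30,31}
step 18: r1 <- r1                     {20,21,22,23,24,25,26,27,28,29,30,31}
step 19: r0 <- (r0 + 1)               {20,21,22,23,24,25,26,27,28,29,30,31}
step 20: eval (r0 < (1 + (element // 4))) {20,21,22,23,24,25,26,27,28,29,30,31}
step 21: r1 <- (min(-8, r0) % 3)      {24,25,26,27,28,29,30,31}
step 22: r1 <- r1                     {24,25,26,27,28,29,30,31}
step 23: r0 <- (r0 + 1)               {24,25,26,27,28,29,30,31}
step 24: eval (r0 < (1 + (element // 4))) {24,25,26,27,28,29,30,31}
step 25: r1 <- (min(-8, r0) % 3)      {28,29,30,31}
step 26: r1 <- r1                     {28,29,30,31}
step 27: r0 <- (r0 + 1)               {28,29,30,31}
step 28: eval (r0 < (1 + (element // 4))) {28,29,30,31}
step 29: r1 <- (-5 % 3)               {0,1,2,3,4,5,6,7,8,9,10,11,12,13,14,15,16,17,18,19,20,21,22,23,24,25,26,27,28,29,30,31}
step 30: r0 <- ((r1 * element) // 5)  {0,1,2,3,4,5,6,7,8,9,10,11,12,13,14,15,16,17,18,19,20,21,22,23,24,25,26,27,28,29,30,31}

Answer: 31 steps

r0: 0,0,0,0,0,1,1,1,1,1,2,2,2,2,2,3,3,3,3,3,4,4,4,4,4,5,5,5,5,5,6,6
r1: 1,1,1,1,1,1,1,1,1,1,1,1,1,1,1,1,1,1,1,1,1,1,1,1,1,1,1,1,1,1,1,1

steps = 31; useful = 560; efficiency = 560/992 = 35/62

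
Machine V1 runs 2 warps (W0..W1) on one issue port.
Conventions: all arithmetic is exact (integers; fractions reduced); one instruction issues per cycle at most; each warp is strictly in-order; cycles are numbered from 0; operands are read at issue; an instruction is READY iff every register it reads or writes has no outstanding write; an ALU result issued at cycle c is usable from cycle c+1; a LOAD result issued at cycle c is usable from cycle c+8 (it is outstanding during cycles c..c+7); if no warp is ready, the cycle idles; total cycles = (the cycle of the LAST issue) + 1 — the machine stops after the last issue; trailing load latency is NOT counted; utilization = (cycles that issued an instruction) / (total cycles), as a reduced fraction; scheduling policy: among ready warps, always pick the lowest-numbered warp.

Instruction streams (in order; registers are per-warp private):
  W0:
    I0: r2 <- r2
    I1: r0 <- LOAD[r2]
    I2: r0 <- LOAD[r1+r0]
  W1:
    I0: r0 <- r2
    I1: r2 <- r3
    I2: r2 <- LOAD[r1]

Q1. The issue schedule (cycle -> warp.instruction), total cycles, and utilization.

cycle 0: W0.I0
cycle 1: W0.I1
cycle 2: W1.I0
cycle 3: W1.I1
cycle 4: W1.I2
cycle 5: idle
cycle 6: idle
cycle 7: idle
cycle 8: idle
cycle 9: W0.I2

Answer: 10 cycles, utilization 3/5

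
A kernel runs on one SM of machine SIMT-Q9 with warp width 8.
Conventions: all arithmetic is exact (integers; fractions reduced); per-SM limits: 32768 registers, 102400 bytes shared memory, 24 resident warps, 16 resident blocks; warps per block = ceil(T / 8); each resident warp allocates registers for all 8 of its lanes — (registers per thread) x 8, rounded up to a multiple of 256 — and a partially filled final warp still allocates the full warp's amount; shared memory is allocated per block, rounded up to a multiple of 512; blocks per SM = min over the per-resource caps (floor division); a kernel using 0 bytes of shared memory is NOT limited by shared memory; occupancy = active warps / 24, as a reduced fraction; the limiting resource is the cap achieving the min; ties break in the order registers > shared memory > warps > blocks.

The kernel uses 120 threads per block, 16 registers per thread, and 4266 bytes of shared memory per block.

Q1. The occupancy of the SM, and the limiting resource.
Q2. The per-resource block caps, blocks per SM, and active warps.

Answer: occupancy 5/8, limited by warps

registers: 8 blocks
shared memory: 22 blocks
warps: 1 block
blocks: 16 blocks

Answer: 1 block, 15 active warps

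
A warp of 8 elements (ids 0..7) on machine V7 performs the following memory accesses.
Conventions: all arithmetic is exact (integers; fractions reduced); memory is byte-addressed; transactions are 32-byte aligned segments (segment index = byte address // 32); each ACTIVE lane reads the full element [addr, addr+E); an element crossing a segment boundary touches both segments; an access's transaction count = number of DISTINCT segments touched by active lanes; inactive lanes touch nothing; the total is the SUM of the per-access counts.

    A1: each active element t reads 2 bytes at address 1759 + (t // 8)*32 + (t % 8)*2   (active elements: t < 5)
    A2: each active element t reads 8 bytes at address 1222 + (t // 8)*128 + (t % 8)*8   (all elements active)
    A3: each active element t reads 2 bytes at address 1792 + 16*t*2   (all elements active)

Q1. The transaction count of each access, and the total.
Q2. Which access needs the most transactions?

A1: 2 transactions
A2: 3 transactions
A3: 8 transactions

Answer: 2,3,8; total 13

Answer: A3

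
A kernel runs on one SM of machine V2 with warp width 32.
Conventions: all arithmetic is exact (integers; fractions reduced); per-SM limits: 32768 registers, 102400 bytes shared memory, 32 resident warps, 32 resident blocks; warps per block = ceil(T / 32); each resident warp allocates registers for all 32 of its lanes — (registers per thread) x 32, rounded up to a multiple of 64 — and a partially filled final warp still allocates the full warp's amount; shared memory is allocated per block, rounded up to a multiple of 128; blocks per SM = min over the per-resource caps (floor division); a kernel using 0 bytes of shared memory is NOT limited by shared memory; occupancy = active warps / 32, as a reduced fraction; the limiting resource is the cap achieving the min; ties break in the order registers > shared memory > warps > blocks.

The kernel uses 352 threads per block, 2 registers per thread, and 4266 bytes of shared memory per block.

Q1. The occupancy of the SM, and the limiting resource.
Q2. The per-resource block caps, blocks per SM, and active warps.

Answer: occupancy 11/16, limited by warps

registers: 46 blocks
shared memory: 23 blocks
warps: 2 blocks
blocks: 32 blocks

Answer: 2 blocks, 22 active warps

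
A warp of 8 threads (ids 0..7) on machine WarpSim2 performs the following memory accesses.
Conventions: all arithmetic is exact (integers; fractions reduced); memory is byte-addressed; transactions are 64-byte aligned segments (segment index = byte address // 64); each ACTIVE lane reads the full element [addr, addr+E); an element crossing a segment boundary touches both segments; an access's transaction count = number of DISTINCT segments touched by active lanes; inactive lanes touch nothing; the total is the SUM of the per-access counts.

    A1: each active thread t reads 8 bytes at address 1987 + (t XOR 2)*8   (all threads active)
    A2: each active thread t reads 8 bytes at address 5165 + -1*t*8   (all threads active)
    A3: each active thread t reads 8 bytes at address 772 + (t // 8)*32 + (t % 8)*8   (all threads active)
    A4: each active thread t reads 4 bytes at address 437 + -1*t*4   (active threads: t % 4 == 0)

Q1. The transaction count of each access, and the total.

A1: 2 transactions
A2: 2 transactions
A3: 2 transactions
A4: 1 transaction

Answer: 2,2,2,1; total 7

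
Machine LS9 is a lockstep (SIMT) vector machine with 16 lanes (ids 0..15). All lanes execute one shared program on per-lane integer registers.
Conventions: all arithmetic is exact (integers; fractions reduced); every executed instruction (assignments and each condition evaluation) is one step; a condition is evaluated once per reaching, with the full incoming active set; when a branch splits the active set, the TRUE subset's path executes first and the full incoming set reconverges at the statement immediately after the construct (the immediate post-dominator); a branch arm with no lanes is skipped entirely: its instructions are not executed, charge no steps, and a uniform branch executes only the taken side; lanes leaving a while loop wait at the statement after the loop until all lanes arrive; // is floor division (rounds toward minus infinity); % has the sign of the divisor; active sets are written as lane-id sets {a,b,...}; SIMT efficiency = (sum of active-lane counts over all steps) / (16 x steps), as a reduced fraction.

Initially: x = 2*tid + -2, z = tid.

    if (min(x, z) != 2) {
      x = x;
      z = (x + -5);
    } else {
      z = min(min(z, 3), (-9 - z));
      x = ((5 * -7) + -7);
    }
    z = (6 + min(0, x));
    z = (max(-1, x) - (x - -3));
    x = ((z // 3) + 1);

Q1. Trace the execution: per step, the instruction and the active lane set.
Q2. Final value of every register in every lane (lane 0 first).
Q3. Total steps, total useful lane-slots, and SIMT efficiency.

step 0: eval (min(x, z) != 2)        {0,1,2,3,4,5,6,7,8,9,10,11,12,13,14,15}
step 1: x <- x                       {0,1,3,4,5,6,7,8,9,10,11,12,13,14,15}
step 2: z <- (x + -5)                {0,1,3,4,5,6,7,8,9,10,11,12,13,14,15}
step 3: z <- min(min(z, 3), (-9 - z)) {2}
step 4: x <- ((5 * -7) + -7)         {2}
step 5: z <- (6 + min(0, x))         {0,1,2,3,4,5,6,7,8,9,10,11,12,13,14,15}
step 6: z <- (max(-1, x) - (x - -3)) {0,1,2,3,4,5,6,7,8,9,10,11,12,13,14,15}
step 7: x <- ((z // 3) + 1)          {0,1,2,3,4,5,6,7,8,9,10,11,12,13,14,15}

Answer: 8 steps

x: 0,0,13,0,0,0,0,0,0,0,0,0,0,0,0,0
z: -2,-3,38,-3,-3,-3,-3,-3,-3,-3,-3,-3,-3,-3,-3,-3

steps = 8; useful = 96; efficiency = 96/128 = 3/4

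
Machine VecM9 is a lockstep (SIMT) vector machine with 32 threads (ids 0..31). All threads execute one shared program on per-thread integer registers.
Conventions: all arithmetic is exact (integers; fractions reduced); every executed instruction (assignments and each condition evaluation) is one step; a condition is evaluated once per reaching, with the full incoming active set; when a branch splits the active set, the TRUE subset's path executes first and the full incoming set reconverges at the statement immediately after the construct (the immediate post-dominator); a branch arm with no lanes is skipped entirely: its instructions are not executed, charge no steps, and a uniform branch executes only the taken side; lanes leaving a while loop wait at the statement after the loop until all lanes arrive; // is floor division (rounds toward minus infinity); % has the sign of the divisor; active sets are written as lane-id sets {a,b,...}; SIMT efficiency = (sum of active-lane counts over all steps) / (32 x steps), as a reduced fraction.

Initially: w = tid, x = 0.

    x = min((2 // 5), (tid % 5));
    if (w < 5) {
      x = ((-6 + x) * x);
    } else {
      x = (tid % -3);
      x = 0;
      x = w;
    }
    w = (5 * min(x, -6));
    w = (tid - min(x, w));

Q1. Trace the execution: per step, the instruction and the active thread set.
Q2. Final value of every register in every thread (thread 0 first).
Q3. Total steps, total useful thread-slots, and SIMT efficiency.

step 0: x <- min((2 // 5), (tid % 5)) {0,1,2,3,4,5,6,7,8,9,10,11,12,13,14,15,16,17,18,19,20,21,22,23,24,25,26,27,28,29,30,31}
step 1: eval (w < 5)                 {0,1,2,3,4,5,6,7,8,9,10,11,12,13,14,15,16,17,18,19,20,21,22,23,24,25,26,27,28,29,30,31}
step 2: x <- ((-6 + x) * x)          {0,1,2,3,4}
step 3: x <- (tid % -3)              {5,6,7,8,9,10,11,12,13,14,15,16,17,18,19,20,21,22,23,24,25,26,27,28,29,30,31}
step 4: x <- 0                       {5,6,7,8,9,10,11,12,13,14,15,16,17,18,19,20,21,22,23,24,25,26,27,28,29,30,31}
step 5: x <- w                       {5,6,7,8,9,10,11,12,13,14,15,16,17,18,19,20,21,22,23,24,25,26,27,28,29,30,31}
step 6: w <- (5 * min(x, -6))        {0,1,2,3,4,5,6,7,8,9,10,11,12,13,14,15,16,17,18,19,20,21,22,23,24,25,26,27,28,29,30,31}
step 7: w <- (tid - min(x, w))       {0,1,2,3,4,5,6,7,8,9,10,11,12,13,14,15,16,17,18,19,20,21,22,23,24,25,26,27,28,29,30,31}

Answer: 8 steps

w: 30,31,32,33,34,35,36,37,38,39,40,41,42,43,44,45,46,47,48,49,50,51,52,53,54,55,56,57,58,59,60,61
x: 0,0,0,0,0,5,6,7,8,9,10,11,12,13,14,15,16,17,18,19,20,21,22,23,24,25,26,27,28,29,30,31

steps = 8; useful = 214; efficiency = 214/256 = 107/128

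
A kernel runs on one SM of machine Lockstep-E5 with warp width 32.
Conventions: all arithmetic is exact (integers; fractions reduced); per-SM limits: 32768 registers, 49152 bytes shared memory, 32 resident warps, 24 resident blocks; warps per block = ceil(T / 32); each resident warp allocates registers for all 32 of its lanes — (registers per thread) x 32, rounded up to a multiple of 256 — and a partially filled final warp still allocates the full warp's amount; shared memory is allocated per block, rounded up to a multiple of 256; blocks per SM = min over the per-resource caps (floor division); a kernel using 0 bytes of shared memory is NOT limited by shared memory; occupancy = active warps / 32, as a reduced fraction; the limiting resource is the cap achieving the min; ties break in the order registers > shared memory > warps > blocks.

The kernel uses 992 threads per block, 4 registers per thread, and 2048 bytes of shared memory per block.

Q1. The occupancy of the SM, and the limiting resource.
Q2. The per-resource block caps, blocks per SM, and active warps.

Answer: occupancy 31/32, limited by warps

registers: 4 blocks
shared memory: 24 blocks
warps: 1 block
blocks: 24 blocks

Answer: 1 block, 31 active warps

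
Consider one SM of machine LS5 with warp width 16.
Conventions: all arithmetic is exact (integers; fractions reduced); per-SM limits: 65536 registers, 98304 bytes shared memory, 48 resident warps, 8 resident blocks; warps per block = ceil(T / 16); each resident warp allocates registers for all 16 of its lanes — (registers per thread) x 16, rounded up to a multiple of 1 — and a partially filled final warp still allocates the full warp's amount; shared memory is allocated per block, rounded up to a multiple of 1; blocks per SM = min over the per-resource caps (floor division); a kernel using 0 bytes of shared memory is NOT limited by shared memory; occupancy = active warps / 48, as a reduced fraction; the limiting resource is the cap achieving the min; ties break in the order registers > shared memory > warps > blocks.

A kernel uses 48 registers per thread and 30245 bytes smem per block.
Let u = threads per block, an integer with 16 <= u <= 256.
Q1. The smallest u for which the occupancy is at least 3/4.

Answer: u = 177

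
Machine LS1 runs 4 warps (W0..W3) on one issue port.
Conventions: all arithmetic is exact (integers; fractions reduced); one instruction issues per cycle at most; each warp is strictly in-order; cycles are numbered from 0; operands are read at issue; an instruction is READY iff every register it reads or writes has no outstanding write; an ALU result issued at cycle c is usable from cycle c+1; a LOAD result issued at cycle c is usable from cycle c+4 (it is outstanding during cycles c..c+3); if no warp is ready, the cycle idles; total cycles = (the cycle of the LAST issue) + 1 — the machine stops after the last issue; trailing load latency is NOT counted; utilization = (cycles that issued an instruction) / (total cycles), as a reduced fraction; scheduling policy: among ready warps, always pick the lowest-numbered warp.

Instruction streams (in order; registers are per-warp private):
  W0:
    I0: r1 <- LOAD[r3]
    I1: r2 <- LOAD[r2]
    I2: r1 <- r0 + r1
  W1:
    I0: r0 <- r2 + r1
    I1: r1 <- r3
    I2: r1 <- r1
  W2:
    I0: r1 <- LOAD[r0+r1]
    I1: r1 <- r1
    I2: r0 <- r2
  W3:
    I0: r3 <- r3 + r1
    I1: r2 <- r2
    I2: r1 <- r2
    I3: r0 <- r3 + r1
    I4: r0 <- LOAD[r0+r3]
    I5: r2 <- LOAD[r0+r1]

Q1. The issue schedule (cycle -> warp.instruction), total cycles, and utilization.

cycle 0: W0.I0
cycle 1: W0.I1
cycle 2: W1.I0
cycle 3: W1.I1
cycle 4: W0.I2
cycle 5: W1.I2
cycle 6: W2.I0
cycle 7: W3.I0
cycle 8: W3.I1
cycle 9: W3.I2
cycle 10: W2.I1
cycle 11: W2.I2
cycle 12: W3.I3
cycle 13: W3.I4
cycle 14: idle
cycle 15: idle
cycle 16: idle
cycle 17: W3.I5

Answer: 18 cycles, utilization 5/6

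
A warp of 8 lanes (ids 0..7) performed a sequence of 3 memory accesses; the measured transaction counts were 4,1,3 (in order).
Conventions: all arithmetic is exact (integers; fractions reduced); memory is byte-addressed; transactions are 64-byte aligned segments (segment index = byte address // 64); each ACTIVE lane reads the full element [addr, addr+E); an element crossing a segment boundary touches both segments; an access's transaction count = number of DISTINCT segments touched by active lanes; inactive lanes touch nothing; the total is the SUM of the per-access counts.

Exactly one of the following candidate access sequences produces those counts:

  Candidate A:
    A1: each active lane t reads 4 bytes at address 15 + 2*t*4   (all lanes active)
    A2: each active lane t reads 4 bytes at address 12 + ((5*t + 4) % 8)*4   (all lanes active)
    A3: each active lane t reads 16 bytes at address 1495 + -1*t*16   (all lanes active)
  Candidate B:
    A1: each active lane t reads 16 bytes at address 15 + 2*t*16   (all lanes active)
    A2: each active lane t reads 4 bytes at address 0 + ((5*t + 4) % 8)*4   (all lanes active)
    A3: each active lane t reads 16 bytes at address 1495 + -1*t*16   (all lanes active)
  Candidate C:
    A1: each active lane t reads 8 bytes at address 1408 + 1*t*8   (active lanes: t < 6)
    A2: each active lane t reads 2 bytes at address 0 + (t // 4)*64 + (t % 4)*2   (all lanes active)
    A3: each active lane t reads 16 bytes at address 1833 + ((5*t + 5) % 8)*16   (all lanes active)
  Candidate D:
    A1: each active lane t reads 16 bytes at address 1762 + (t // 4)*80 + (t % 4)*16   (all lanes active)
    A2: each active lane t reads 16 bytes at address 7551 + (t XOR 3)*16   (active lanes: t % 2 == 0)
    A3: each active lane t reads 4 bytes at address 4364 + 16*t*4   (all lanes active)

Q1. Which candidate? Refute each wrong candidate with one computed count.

A: A1 gives 2 transactions, not 4
C: A1 gives 1 transaction, not 4
D: A1 gives 3 transactions, not 4
B: all counts match (4,1,3)

Answer: B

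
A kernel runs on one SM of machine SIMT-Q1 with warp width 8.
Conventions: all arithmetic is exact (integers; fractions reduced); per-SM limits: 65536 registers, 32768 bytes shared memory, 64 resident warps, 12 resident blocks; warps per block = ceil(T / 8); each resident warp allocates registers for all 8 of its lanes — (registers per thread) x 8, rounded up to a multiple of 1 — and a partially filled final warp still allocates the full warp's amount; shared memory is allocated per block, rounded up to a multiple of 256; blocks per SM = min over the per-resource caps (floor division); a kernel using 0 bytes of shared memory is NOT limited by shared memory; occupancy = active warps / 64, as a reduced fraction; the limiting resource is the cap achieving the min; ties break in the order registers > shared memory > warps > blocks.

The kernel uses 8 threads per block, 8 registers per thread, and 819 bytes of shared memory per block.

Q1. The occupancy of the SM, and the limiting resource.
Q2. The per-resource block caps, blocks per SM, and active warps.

Answer: occupancy 3/16, limited by blocks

registers: 1024 blocks
shared memory: 32 blocks
warps: 64 blocks
blocks: 12 blocks

Answer: 12 blocks, 12 active warps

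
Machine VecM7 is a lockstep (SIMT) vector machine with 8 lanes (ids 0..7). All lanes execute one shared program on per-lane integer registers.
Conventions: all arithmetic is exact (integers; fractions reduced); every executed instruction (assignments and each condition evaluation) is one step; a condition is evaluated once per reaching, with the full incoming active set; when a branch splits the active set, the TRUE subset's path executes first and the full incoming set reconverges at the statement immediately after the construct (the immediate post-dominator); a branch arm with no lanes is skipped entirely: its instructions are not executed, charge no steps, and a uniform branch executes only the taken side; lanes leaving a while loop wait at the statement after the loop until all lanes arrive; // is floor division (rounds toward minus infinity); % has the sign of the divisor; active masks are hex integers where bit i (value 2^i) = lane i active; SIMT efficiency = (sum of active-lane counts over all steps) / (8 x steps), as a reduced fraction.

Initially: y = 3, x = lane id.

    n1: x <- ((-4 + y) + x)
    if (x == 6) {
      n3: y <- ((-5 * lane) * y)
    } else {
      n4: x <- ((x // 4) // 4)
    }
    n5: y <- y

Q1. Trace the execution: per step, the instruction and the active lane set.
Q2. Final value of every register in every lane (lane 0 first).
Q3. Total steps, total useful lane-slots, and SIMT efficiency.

step 0: x <- ((-4 + y) + x)          0xff
step 1: eval (x == 6)                0xff
step 2: y <- ((-5 * lane) * y)       0x80
step 3: x <- ((x // 4) // 4)         0x7f
step 4: y <- y                       0xff

Answer: 5 steps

y: 3,3,3,3,3,3,3,-105
x: -1,0,0,0,0,0,0,6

steps = 5; useful = 32; efficiency = 32/40 = 4/5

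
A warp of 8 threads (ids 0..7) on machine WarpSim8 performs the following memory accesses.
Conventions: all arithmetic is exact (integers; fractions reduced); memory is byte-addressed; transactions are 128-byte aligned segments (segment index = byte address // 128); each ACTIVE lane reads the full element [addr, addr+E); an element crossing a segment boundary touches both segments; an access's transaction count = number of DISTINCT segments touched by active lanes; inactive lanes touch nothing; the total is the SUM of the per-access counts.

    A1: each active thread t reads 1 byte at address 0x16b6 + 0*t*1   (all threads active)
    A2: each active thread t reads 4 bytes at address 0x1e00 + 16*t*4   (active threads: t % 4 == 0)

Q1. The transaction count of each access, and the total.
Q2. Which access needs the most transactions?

A1: 1 transaction
A2: 2 transactions

Answer: 1,2; total 3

Answer: A2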